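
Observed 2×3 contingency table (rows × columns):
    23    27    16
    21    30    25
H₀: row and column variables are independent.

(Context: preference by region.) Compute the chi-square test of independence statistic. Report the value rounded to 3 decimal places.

Row totals [66, 76], col totals [44, 57, 41], n=142
χ² = (23−20.45)²/20.45 + (27−26.49)²/26.49 + (16−19.06)²/19.06 + (21−23.55)²/23.55 + (30−30.51)²/30.51 + (25−21.94)²/21.94 = 1.5278
df = 2

test statistic = 1.528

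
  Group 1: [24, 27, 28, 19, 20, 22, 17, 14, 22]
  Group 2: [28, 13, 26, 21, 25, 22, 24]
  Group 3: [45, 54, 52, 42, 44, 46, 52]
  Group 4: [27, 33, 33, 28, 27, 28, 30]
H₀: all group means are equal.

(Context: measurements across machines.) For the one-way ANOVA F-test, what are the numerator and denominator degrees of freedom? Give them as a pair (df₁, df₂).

k = 4 groups, N = 30 total
df = (k−1, N−k) = (4−1, 30−4) = (3, 26)

degrees of freedom = [3, 26]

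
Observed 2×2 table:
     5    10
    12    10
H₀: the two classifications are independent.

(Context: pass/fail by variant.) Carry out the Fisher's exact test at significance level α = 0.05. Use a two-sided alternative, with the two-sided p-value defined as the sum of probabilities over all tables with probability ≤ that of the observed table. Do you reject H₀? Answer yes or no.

reject H₀: no

Margins: r₁=15, r₂=22, c₁=17, c₂=20, n=37
p_obs = C(15,5)·C(22,12)/C(37,17); sum pmf over tables with pmf ≤ p_obs
p-value (two-sided) = 0.31515
At α=0.05: p ≥ α → fail to reject H₀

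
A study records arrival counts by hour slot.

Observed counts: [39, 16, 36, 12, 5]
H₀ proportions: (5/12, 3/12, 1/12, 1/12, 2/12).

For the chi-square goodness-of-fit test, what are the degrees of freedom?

df = k − 1 = 5 − 1 = 4

degrees of freedom = 4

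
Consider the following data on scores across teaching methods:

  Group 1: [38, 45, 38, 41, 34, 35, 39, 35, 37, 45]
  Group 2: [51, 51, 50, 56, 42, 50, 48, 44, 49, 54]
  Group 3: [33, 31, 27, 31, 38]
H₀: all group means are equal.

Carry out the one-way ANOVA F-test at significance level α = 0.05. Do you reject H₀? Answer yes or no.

Group means [38.70, 49.50, 32.00], grand mean 41.680
SSB = Σnᵢ(x̄ᵢ−x̄)² = 1168.840; SSW = ΣΣ(x−x̄ᵢ)² = 358.600
MSB = 1168.840/2 = 584.4200; MSW = 358.600/22 = 16.3000
F = MSB/MSW = 35.8540
df = (2, 22)
p-value (upper-tail) = 0.00000
At α=0.05: p < α → reject H₀

reject H₀: yes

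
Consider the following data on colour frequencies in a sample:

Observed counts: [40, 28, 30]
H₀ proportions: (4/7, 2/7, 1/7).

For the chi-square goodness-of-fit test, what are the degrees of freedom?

df = k − 1 = 3 − 1 = 2

degrees of freedom = 2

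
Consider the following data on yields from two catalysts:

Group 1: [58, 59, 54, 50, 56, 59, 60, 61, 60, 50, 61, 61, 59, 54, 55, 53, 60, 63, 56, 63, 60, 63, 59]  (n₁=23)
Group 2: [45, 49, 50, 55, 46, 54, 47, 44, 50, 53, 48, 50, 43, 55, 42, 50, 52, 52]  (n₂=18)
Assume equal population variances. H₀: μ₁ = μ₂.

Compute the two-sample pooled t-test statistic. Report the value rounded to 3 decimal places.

x̄₁=58.000, s₁=3.838, n₁=23
x̄₂=49.167, s₂=4.018, n₂=18
s_p² = [22·3.838² + 17·4.018²]/39 = 15.3462
SE = √(s_p²·(1/23+1/18)) = 1.2328
t = (58.000−49.167)/1.2328 = 7.1653
df = 39

test statistic = 7.165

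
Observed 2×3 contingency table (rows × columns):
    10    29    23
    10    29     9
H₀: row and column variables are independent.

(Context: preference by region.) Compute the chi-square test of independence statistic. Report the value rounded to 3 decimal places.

Row totals [62, 48], col totals [20, 58, 32], n=110
χ² = (10−11.27)²/11.27 + (29−32.69)²/32.69 + (23−18.04)²/18.04 + (10−8.73)²/8.73 + (29−25.31)²/25.31 + (9−13.96)²/13.96 = 4.4147
df = 2

test statistic = 4.415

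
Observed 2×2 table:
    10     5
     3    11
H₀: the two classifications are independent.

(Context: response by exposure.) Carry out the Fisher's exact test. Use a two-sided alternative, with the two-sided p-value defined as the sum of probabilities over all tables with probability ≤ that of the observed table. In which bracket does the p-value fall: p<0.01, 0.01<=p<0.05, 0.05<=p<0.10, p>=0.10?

p-value bracket: 0.01<=p<0.05

Margins: r₁=15, r₂=14, c₁=13, c₂=16, n=29
p_obs = C(15,10)·C(14,3)/C(29,13); sum pmf over tables with pmf ≤ p_obs
p-value (two-sided) = 0.02533
→ bracket: 0.01<=p<0.05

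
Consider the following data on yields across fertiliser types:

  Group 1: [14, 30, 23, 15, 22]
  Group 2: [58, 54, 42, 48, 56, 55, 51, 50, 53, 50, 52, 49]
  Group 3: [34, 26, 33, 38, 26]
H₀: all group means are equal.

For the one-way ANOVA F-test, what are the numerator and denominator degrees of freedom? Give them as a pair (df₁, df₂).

degrees of freedom = [2, 19]

k = 3 groups, N = 22 total
df = (k−1, N−k) = (3−1, 22−3) = (2, 19)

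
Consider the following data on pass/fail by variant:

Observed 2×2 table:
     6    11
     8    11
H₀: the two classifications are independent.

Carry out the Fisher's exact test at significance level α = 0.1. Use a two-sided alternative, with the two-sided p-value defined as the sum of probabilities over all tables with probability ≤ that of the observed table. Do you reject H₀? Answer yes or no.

reject H₀: no

Margins: r₁=17, r₂=19, c₁=14, c₂=22, n=36
p_obs = C(17,6)·C(19,8)/C(36,14); sum pmf over tables with pmf ≤ p_obs
p-value (two-sided) = 0.74187
At α=0.1: p ≥ α → fail to reject H₀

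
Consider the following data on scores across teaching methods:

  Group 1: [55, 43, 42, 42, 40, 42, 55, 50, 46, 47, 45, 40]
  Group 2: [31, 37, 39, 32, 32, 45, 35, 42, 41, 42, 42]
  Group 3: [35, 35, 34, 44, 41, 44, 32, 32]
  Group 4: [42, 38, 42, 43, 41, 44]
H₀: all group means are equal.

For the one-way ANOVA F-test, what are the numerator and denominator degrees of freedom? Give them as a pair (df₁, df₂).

k = 4 groups, N = 37 total
df = (k−1, N−k) = (4−1, 37−4) = (3, 33)

degrees of freedom = [3, 33]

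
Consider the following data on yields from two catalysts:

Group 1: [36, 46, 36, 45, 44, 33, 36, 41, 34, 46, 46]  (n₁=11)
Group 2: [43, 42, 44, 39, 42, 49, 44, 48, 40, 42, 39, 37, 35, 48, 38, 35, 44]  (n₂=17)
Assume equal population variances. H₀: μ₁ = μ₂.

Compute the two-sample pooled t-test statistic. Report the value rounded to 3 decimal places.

x̄₁=40.273, s₁=5.312, n₁=11
x̄₂=41.706, s₂=4.283, n₂=17
s_p² = [10·5.312² + 16·4.283²]/26 = 22.1427
SE = √(s_p²·(1/11+1/17)) = 1.8208
t = (40.273−41.706)/1.8208 = -0.7871
df = 26

test statistic = -0.787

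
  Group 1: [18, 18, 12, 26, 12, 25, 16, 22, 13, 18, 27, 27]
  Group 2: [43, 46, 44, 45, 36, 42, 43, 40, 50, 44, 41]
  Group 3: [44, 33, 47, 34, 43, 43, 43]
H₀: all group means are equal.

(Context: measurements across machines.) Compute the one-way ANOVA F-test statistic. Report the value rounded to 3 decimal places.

Group means [19.50, 43.09, 41.00], grand mean 33.167
SSB = Σnᵢ(x̄ᵢ−x̄)² = 3754.258; SSW = ΣΣ(x−x̄ᵢ)² = 661.909
MSB = 3754.258/2 = 1877.1288; MSW = 661.909/27 = 24.5152
F = MSB/MSW = 76.5701
df = (2, 27)

test statistic = 76.570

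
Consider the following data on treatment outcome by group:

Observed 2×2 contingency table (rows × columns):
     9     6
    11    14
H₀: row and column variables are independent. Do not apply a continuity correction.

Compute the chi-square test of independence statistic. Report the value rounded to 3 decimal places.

test statistic = 0.960

Row totals [15, 25], col totals [20, 20], n=40
χ² = (9−7.50)²/7.50 + (6−7.50)²/7.50 + (11−12.50)²/12.50 + (14−12.50)²/12.50 = 0.9600
df = 1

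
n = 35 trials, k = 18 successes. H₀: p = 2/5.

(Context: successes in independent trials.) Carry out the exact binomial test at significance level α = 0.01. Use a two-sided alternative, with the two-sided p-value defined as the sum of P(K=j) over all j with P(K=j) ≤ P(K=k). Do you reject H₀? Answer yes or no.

reject H₀: no

Exact binomial: n=35, k=18, p₀=2/5=0.4000
P(X=j) = C(n,j)·p₀^j·(1−p₀)^(n−j); p = Σ P(X=j) over j with P(X=j) ≤ P(X=18)
p-value (two-sided) = 0.17184
At α=0.01: p ≥ α → fail to reject H₀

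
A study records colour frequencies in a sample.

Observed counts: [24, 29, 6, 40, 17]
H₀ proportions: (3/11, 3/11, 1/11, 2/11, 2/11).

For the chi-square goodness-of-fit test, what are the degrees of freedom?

degrees of freedom = 4

df = k − 1 = 5 − 1 = 4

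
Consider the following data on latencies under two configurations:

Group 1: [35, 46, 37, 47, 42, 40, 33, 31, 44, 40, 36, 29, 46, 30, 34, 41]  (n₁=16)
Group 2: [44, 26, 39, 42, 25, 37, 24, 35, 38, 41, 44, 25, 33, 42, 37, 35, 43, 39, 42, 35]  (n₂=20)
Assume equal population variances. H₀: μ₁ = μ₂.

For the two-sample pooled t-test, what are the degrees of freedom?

df = n₁ + n₂ − 2 = 16 + 20 − 2 = 34

degrees of freedom = 34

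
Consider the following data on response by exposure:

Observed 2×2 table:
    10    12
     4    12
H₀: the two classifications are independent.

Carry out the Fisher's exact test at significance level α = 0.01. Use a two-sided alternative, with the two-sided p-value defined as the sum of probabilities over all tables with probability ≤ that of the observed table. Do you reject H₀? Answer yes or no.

reject H₀: no

Margins: r₁=22, r₂=16, c₁=14, c₂=24, n=38
p_obs = C(22,10)·C(16,4)/C(38,14); sum pmf over tables with pmf ≤ p_obs
p-value (two-sided) = 0.30871
At α=0.01: p ≥ α → fail to reject H₀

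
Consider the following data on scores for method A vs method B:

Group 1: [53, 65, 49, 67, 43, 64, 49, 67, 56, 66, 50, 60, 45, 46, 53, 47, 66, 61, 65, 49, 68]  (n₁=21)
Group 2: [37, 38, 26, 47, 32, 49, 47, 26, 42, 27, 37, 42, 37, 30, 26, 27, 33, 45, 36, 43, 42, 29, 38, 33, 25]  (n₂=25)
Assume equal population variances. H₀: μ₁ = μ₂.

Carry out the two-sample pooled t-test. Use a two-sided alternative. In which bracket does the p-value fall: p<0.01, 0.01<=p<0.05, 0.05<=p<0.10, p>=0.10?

p-value bracket: p<0.01

x̄₁=56.619, s₁=8.709, n₁=21
x̄₂=35.760, s₂=7.529, n₂=25
s_p² = [20·8.709² + 24·7.529²]/44 = 65.3980
SE = √(s_p²·(1/21+1/25)) = 2.3938
t = (56.619−35.760)/2.3938 = 8.7139
df = 44
p-value (two-sided) = 0.00000
→ bracket: p<0.01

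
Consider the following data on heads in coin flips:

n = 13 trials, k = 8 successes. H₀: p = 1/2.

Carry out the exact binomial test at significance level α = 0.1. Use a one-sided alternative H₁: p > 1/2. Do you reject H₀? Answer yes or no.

reject H₀: no

Exact binomial: n=13, k=8, p₀=1/2=0.5000
P(X≥8) from Σ C(n,i)·p₀^i·(1−p₀)^(n−i)
p-value (one-sided, H₁ greater) = 0.29053
At α=0.1: p ≥ α → fail to reject H₀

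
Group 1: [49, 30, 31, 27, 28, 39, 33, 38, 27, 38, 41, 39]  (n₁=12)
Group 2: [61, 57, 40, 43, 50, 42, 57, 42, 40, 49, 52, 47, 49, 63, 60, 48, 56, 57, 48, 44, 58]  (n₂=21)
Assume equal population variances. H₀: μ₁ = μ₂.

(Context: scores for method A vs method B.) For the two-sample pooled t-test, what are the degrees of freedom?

df = n₁ + n₂ − 2 = 12 + 21 − 2 = 31

degrees of freedom = 31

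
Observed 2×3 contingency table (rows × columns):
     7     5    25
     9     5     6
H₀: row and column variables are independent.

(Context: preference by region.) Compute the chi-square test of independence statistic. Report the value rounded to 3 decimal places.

test statistic = 7.491

Row totals [37, 20], col totals [16, 10, 31], n=57
χ² = (7−10.39)²/10.39 + (5−6.49)²/6.49 + (25−20.12)²/20.12 + (9−5.61)²/5.61 + (5−3.51)²/3.51 + (6−10.88)²/10.88 = 7.4913
df = 2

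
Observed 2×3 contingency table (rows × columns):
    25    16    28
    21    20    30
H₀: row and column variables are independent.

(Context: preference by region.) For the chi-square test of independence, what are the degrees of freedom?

degrees of freedom = 2

df = (r−1)(c−1) = (2−1)·(3−1) = 2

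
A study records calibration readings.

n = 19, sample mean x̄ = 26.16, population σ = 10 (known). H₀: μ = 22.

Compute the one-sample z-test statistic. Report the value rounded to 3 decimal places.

test statistic = 1.813

SE = σ/√n = 10/√19 = 2.2942
z = (x̄−μ₀)/SE = (26.16−22)/2.2942 = 1.8133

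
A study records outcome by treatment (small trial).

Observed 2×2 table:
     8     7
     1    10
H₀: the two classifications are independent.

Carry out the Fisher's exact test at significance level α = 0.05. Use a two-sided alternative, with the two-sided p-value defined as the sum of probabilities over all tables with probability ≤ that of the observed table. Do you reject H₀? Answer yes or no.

Margins: r₁=15, r₂=11, c₁=9, c₂=17, n=26
p_obs = C(15,8)·C(11,1)/C(26,9); sum pmf over tables with pmf ≤ p_obs
p-value (two-sided) = 0.03616
At α=0.05: p < α → reject H₀

reject H₀: yes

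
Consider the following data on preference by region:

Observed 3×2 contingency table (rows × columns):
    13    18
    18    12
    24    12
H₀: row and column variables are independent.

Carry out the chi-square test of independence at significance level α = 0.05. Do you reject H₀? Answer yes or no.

Row totals [31, 30, 36], col totals [55, 42], n=97
χ² = (13−17.58)²/17.58 + (18−13.42)²/13.42 + (18−17.01)²/17.01 + (12−12.99)²/12.99 + (24−20.41)²/20.41 + (12−15.59)²/15.59 = 4.3422
df = 2
p-value (upper-tail) = 0.11405
At α=0.05: p ≥ α → fail to reject H₀

reject H₀: no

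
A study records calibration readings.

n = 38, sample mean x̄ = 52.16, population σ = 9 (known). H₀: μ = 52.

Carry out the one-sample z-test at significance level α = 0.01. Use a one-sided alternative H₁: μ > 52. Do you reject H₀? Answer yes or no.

SE = σ/√n = 9/√38 = 1.4600
z = (x̄−μ₀)/SE = (52.16−52)/1.4600 = 0.1096
p-value (one-sided, H₁ greater) = 0.45637
At α=0.01: p ≥ α → fail to reject H₀

reject H₀: no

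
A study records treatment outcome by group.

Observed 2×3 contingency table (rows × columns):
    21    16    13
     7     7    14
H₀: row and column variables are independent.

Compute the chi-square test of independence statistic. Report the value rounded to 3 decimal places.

Row totals [50, 28], col totals [28, 23, 27], n=78
χ² = (21−17.95)²/17.95 + (16−14.74)²/14.74 + (13−17.31)²/17.31 + (7−10.05)²/10.05 + (7−8.26)²/8.26 + (14−9.69)²/9.69 = 4.7299
df = 2

test statistic = 4.730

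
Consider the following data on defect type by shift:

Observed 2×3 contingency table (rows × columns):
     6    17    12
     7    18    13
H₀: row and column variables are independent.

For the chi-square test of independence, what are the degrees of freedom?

df = (r−1)(c−1) = (2−1)·(3−1) = 2

degrees of freedom = 2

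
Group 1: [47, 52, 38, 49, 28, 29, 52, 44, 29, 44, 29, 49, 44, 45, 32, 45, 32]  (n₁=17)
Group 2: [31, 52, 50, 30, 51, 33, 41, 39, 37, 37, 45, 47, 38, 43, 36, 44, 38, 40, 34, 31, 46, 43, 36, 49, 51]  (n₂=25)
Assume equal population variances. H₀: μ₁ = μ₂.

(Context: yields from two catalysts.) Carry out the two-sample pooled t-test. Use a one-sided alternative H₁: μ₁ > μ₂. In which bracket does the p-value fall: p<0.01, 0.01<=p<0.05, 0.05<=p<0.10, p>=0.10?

x̄₁=40.471, s₁=8.776, n₁=17
x̄₂=40.880, s₂=6.766, n₂=25
s_p² = [16·8.776² + 24·6.766²]/40 = 58.2719
SE = √(s_p²·(1/17+1/25)) = 2.3997
t = (40.471−40.880)/2.3997 = -0.1706
df = 40
p-value (one-sided, H₁ greater) = 0.56730
→ bracket: p>=0.10

p-value bracket: p>=0.10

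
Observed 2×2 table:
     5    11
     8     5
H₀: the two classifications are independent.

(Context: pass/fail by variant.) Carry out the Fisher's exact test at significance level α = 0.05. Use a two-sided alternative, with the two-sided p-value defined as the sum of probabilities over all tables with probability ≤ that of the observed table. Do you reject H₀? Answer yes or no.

reject H₀: no

Margins: r₁=16, r₂=13, c₁=13, c₂=16, n=29
p_obs = C(16,5)·C(13,8)/C(29,13); sum pmf over tables with pmf ≤ p_obs
p-value (two-sided) = 0.14364
At α=0.05: p ≥ α → fail to reject H₀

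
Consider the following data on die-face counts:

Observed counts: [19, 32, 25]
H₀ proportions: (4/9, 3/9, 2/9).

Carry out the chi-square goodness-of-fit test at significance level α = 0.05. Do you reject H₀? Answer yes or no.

reject H₀: yes

n = 76; E_i = n·p_i = [33.78, 25.33, 16.89]
χ² = (19−33.78)²/33.78 + (32−25.33)²/25.33 + (25−16.89)²/16.89 = 12.1151
df = 2
p-value (upper-tail) = 0.00234
At α=0.05: p < α → reject H₀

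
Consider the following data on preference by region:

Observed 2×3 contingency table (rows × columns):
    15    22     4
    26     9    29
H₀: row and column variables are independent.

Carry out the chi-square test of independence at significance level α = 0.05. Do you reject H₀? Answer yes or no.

Row totals [41, 64], col totals [41, 31, 33], n=105
χ² = (15−16.01)²/16.01 + (22−12.10)²/12.10 + (4−12.89)²/12.89 + (26−24.99)²/24.99 + (9−18.90)²/18.90 + (29−20.11)²/20.11 = 23.4283
df = 2
p-value (upper-tail) = 0.00001
At α=0.05: p < α → reject H₀

reject H₀: yes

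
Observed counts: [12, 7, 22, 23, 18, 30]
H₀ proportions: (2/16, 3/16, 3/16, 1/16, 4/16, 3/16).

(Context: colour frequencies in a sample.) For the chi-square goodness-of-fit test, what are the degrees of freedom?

df = k − 1 = 6 − 1 = 5

degrees of freedom = 5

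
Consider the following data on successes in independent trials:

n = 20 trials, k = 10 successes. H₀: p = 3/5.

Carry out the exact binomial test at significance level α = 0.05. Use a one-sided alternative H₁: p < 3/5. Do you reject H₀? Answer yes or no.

Exact binomial: n=20, k=10, p₀=3/5=0.6000
P(X≤10) from Σ C(n,i)·p₀^i·(1−p₀)^(n−i)
p-value (one-sided, H₁ less) = 0.24466
At α=0.05: p ≥ α → fail to reject H₀

reject H₀: no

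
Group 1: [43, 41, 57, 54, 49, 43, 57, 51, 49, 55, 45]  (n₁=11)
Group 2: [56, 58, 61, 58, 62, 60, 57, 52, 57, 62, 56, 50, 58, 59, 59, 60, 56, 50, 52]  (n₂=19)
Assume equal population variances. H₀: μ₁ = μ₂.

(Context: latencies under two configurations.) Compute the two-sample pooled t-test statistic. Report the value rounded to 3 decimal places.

x̄₁=49.455, s₁=5.854, n₁=11
x̄₂=57.000, s₂=3.697, n₂=19
s_p² = [10·5.854² + 18·3.697²]/28 = 21.0260
SE = √(s_p²·(1/11+1/19)) = 1.7373
t = (49.455−57.000)/1.7373 = -4.3433
df = 28

test statistic = -4.343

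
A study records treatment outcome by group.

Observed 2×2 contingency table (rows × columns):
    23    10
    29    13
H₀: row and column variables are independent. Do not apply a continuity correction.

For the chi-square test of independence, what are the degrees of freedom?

degrees of freedom = 1

df = (r−1)(c−1) = (2−1)·(2−1) = 1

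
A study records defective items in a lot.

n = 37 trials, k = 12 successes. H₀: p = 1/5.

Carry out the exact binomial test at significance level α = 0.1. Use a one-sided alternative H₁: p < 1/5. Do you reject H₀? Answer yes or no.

reject H₀: no

Exact binomial: n=37, k=12, p₀=1/5=0.2000
P(X≤12) from Σ C(n,i)·p₀^i·(1−p₀)^(n−i)
p-value (one-sided, H₁ less) = 0.97694
At α=0.1: p ≥ α → fail to reject H₀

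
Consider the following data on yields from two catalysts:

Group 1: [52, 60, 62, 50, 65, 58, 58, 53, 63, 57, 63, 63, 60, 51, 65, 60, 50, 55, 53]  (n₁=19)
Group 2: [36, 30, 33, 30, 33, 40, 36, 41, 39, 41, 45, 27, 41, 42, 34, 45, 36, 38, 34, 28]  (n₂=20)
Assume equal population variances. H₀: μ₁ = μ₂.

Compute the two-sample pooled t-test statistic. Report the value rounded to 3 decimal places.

x̄₁=57.789, s₁=5.127, n₁=19
x̄₂=36.450, s₂=5.336, n₂=20
s_p² = [18·5.127² + 19·5.336²]/37 = 27.4083
SE = √(s_p²·(1/19+1/20)) = 1.6772
t = (57.789−36.450)/1.6772 = 12.7234
df = 37

test statistic = 12.723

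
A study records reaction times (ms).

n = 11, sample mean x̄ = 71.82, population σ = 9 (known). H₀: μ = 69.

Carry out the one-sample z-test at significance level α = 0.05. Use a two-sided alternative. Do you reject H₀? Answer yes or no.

reject H₀: no

SE = σ/√n = 9/√11 = 2.7136
z = (x̄−μ₀)/SE = (71.82−69)/2.7136 = 1.0392
p-value (two-sided) = 0.29871
At α=0.05: p ≥ α → fail to reject H₀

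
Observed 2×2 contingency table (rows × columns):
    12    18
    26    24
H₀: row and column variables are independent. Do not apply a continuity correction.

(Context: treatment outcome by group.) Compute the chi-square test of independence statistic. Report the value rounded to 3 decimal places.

Row totals [30, 50], col totals [38, 42], n=80
χ² = (12−14.25)²/14.25 + (18−15.75)²/15.75 + (26−23.75)²/23.75 + (24−26.25)²/26.25 = 1.0827
df = 1

test statistic = 1.083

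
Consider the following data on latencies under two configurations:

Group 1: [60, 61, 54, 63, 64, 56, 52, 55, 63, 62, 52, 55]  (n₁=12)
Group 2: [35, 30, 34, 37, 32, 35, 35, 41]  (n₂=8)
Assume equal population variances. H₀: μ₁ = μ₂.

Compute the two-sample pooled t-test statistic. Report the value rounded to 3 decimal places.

x̄₁=58.083, s₁=4.522, n₁=12
x̄₂=34.875, s₂=3.271, n₂=8
s_p² = [11·4.522² + 7·3.271²]/18 = 16.6551
SE = √(s_p²·(1/12+1/8)) = 1.8627
t = (58.083−34.875)/1.8627 = 12.4592
df = 18

test statistic = 12.459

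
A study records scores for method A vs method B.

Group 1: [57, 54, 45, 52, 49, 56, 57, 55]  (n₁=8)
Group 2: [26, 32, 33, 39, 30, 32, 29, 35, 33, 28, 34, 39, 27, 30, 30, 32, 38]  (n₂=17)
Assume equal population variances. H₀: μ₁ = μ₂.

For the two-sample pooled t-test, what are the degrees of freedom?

df = n₁ + n₂ − 2 = 8 + 17 − 2 = 23

degrees of freedom = 23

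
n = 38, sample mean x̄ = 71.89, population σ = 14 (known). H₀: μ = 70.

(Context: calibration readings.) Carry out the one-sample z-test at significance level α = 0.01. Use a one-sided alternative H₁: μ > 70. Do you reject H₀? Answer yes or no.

SE = σ/√n = 14/√38 = 2.2711
z = (x̄−μ₀)/SE = (71.89−70)/2.2711 = 0.8322
p-value (one-sided, H₁ greater) = 0.20265
At α=0.01: p ≥ α → fail to reject H₀

reject H₀: no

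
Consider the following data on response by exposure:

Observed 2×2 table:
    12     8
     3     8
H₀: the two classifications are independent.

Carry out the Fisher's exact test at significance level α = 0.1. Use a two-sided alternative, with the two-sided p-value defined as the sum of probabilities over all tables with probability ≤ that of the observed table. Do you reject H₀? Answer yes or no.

Margins: r₁=20, r₂=11, c₁=15, c₂=16, n=31
p_obs = C(20,12)·C(11,3)/C(31,15); sum pmf over tables with pmf ≤ p_obs
p-value (two-sided) = 0.13505
At α=0.1: p ≥ α → fail to reject H₀

reject H₀: no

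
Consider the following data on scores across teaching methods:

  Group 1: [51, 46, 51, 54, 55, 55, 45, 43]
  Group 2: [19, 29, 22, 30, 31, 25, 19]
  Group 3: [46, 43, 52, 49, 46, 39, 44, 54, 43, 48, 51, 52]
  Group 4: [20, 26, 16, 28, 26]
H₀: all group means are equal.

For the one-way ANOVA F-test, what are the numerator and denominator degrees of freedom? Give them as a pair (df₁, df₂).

k = 4 groups, N = 32 total
df = (k−1, N−k) = (4−1, 32−4) = (3, 28)

degrees of freedom = [3, 28]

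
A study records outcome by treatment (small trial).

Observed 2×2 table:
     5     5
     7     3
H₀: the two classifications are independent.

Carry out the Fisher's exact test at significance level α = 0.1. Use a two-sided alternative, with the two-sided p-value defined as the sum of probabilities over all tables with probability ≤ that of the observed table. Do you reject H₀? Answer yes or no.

reject H₀: no

Margins: r₁=10, r₂=10, c₁=12, c₂=8, n=20
p_obs = C(10,5)·C(10,7)/C(20,12); sum pmf over tables with pmf ≤ p_obs
p-value (two-sided) = 0.64992
At α=0.1: p ≥ α → fail to reject H₀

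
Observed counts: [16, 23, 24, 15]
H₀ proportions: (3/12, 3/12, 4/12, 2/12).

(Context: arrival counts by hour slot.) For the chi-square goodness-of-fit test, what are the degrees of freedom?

df = k − 1 = 4 − 1 = 3

degrees of freedom = 3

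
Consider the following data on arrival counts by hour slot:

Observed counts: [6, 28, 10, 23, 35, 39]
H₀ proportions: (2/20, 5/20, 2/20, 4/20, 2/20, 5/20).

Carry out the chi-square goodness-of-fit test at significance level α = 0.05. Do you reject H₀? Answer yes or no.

reject H₀: yes

n = 141; E_i = n·p_i = [14.10, 35.25, 14.10, 28.20, 14.10, 35.25]
χ² = (6−14.10)²/14.10 + (28−35.25)²/35.25 + (10−14.10)²/14.10 + (23−28.20)²/28.20 + (35−14.10)²/14.10 + (39−35.25)²/35.25 = 39.6738
df = 5
p-value (upper-tail) = 0.00000
At α=0.05: p < α → reject H₀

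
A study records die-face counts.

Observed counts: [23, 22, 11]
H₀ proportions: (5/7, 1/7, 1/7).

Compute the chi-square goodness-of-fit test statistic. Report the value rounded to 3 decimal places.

n = 56; E_i = n·p_i = [40.00, 8.00, 8.00]
χ² = (23−40.00)²/40.00 + (22−8.00)²/8.00 + (11−8.00)²/8.00 = 32.8500
df = 2

test statistic = 32.850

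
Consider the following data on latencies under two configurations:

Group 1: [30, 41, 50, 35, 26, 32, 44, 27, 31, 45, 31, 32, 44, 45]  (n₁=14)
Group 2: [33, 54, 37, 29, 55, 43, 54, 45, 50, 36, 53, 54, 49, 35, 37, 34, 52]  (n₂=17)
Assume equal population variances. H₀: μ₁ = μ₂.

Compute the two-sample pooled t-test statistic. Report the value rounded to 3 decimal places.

test statistic = -2.421

x̄₁=36.643, s₁=7.870, n₁=14
x̄₂=44.118, s₂=9.075, n₂=17
s_p² = [13·7.870² + 16·9.075²]/29 = 73.2062
SE = √(s_p²·(1/14+1/17)) = 3.0879
t = (36.643−44.118)/3.0879 = -2.4207
df = 29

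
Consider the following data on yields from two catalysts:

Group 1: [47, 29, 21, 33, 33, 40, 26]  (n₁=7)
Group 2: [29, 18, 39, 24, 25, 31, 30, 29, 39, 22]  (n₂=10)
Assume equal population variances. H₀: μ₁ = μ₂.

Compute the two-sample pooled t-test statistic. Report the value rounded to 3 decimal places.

x̄₁=32.714, s₁=8.693, n₁=7
x̄₂=28.600, s₂=6.786, n₂=10
s_p² = [6·8.693² + 9·6.786²]/15 = 57.8552
SE = √(s_p²·(1/7+1/10)) = 3.7484
t = (32.714−28.600)/3.7484 = 1.0976
df = 15

test statistic = 1.098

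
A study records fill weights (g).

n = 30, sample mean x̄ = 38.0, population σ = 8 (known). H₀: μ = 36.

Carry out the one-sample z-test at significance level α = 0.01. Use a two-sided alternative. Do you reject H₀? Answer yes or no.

SE = σ/√n = 8/√30 = 1.4606
z = (x̄−μ₀)/SE = (38.0−36)/1.4606 = 1.3693
p-value (two-sided) = 0.17090
At α=0.01: p ≥ α → fail to reject H₀

reject H₀: no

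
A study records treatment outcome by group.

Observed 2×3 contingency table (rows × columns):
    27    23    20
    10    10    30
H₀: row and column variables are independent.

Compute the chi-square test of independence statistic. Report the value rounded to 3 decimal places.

Row totals [70, 50], col totals [37, 33, 50], n=120
χ² = (27−21.58)²/21.58 + (23−19.25)²/19.25 + (20−29.17)²/29.17 + (10−15.42)²/15.42 + (10−13.75)²/13.75 + (30−20.83)²/20.83 = 11.9301
df = 2

test statistic = 11.930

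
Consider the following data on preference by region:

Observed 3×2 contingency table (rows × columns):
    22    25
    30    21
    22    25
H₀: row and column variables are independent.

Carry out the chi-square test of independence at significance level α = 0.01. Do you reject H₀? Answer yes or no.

Row totals [47, 51, 47], col totals [74, 71], n=145
χ² = (22−23.99)²/23.99 + (25−23.01)²/23.01 + (30−26.03)²/26.03 + (21−24.97)²/24.97 + (22−23.99)²/23.99 + (25−23.01)²/23.01 = 1.9100
df = 2
p-value (upper-tail) = 0.38482
At α=0.01: p ≥ α → fail to reject H₀

reject H₀: no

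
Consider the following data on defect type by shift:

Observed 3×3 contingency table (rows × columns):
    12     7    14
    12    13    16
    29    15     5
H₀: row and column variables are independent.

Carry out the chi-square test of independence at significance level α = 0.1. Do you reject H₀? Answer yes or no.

Row totals [33, 41, 49], col totals [53, 35, 35], n=123
χ² = (12−14.22)²/14.22 + (7−9.39)²/9.39 + (14−9.39)²/9.39 + (12−17.67)²/17.67 + (13−11.67)²/11.67 + (16−11.67)²/11.67 + (29−21.11)²/21.11 + (15−13.94)²/13.94 + (5−13.94)²/13.94 = 15.5591
df = 4
p-value (upper-tail) = 0.00367
At α=0.1: p < α → reject H₀

reject H₀: yes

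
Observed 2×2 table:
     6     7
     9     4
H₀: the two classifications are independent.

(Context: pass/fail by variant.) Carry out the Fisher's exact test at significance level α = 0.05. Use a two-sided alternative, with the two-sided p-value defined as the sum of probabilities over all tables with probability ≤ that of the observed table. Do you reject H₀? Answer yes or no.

Margins: r₁=13, r₂=13, c₁=15, c₂=11, n=26
p_obs = C(13,6)·C(13,9)/C(26,15); sum pmf over tables with pmf ≤ p_obs
p-value (two-sided) = 0.42831
At α=0.05: p ≥ α → fail to reject H₀

reject H₀: no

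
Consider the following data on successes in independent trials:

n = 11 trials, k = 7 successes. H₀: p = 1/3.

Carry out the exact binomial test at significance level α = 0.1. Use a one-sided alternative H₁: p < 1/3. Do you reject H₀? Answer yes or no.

reject H₀: no

Exact binomial: n=11, k=7, p₀=1/3=0.3333
P(X≤7) from Σ C(n,i)·p₀^i·(1−p₀)^(n−i)
p-value (one-sided, H₁ less) = 0.99118
At α=0.1: p ≥ α → fail to reject H₀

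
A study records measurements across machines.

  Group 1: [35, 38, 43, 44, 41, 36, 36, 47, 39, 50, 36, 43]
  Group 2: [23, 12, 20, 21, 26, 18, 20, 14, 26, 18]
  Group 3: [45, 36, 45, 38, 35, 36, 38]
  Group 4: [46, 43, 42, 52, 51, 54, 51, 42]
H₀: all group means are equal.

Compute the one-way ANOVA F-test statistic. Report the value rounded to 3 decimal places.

test statistic = 61.189

Group means [40.67, 19.80, 39.00, 47.62], grand mean 36.216
SSB = Σnᵢ(x̄ᵢ−x̄)² = 4028.129; SSW = ΣΣ(x−x̄ᵢ)² = 724.142
MSB = 4028.129/3 = 1342.7095; MSW = 724.142/33 = 21.9437
F = MSB/MSW = 61.1889
df = (3, 33)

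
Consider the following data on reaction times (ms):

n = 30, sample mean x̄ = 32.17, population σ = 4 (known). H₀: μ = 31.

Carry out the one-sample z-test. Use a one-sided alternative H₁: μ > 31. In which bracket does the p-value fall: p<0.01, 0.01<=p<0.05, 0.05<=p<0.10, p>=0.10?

SE = σ/√n = 4/√30 = 0.7303
z = (x̄−μ₀)/SE = (32.17−31)/0.7303 = 1.6021
p-value (one-sided, H₁ greater) = 0.05457
→ bracket: 0.05<=p<0.10

p-value bracket: 0.05<=p<0.10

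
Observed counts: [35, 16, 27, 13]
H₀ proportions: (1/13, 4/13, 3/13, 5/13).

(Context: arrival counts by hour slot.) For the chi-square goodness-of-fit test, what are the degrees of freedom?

df = k − 1 = 4 − 1 = 3

degrees of freedom = 3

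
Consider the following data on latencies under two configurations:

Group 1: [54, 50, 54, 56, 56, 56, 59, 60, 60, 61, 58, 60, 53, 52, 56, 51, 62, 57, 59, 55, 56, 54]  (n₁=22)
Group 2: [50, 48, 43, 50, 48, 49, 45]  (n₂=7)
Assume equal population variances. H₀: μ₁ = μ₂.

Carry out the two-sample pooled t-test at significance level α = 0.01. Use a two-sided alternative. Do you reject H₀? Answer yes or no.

x̄₁=56.318, s₁=3.301, n₁=22
x̄₂=47.571, s₂=2.637, n₂=7
s_p² = [21·3.301² + 6·2.637²]/27 = 10.0180
SE = √(s_p²·(1/22+1/7)) = 1.3735
t = (56.318−47.571)/1.3735 = 6.3682
df = 27
p-value (two-sided) = 0.00000
At α=0.01: p < α → reject H₀

reject H₀: yes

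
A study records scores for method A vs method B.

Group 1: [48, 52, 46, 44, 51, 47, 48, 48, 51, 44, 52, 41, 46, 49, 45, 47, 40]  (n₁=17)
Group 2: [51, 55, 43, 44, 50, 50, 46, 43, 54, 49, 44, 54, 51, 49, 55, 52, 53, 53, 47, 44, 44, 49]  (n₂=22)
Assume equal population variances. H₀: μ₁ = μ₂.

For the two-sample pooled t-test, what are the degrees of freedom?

degrees of freedom = 37

df = n₁ + n₂ − 2 = 17 + 22 − 2 = 37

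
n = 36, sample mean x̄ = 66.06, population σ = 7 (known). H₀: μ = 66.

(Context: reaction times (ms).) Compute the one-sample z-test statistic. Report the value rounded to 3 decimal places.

SE = σ/√n = 7/√36 = 1.1667
z = (x̄−μ₀)/SE = (66.06−66)/1.1667 = 0.0514

test statistic = 0.051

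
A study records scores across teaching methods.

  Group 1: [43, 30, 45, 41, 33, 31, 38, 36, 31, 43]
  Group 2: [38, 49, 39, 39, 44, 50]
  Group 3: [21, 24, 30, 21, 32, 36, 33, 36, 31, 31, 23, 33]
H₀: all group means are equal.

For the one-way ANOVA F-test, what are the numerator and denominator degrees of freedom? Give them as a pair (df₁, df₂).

degrees of freedom = [2, 25]

k = 3 groups, N = 28 total
df = (k−1, N−k) = (3−1, 28−3) = (2, 25)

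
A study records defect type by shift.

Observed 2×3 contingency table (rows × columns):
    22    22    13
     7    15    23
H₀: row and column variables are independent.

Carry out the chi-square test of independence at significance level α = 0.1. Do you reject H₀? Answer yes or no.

Row totals [57, 45], col totals [29, 37, 36], n=102
χ² = (22−16.21)²/16.21 + (22−20.68)²/20.68 + (13−20.12)²/20.12 + (7−12.79)²/12.79 + (15−16.32)²/16.32 + (23−15.88)²/15.88 = 10.5956
df = 2
p-value (upper-tail) = 0.00500
At α=0.1: p < α → reject H₀

reject H₀: yes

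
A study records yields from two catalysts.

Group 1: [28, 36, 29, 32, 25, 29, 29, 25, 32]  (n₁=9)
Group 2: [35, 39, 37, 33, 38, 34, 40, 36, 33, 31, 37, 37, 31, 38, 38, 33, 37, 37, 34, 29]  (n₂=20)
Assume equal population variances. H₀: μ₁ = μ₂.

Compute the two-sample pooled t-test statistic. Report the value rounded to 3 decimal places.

x̄₁=29.444, s₁=3.504, n₁=9
x̄₂=35.350, s₂=2.978, n₂=20
s_p² = [8·3.504² + 19·2.978²]/27 = 9.8805
SE = √(s_p²·(1/9+1/20)) = 1.2617
t = (29.444−35.350)/1.2617 = -4.6807
df = 27

test statistic = -4.681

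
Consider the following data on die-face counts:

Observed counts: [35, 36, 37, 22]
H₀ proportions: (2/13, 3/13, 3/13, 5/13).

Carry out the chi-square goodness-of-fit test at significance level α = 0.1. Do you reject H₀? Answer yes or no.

reject H₀: yes

n = 130; E_i = n·p_i = [20.00, 30.00, 30.00, 50.00]
χ² = (35−20.00)²/20.00 + (36−30.00)²/30.00 + (37−30.00)²/30.00 + (22−50.00)²/50.00 = 29.7633
df = 3
p-value (upper-tail) = 0.00000
At α=0.1: p < α → reject H₀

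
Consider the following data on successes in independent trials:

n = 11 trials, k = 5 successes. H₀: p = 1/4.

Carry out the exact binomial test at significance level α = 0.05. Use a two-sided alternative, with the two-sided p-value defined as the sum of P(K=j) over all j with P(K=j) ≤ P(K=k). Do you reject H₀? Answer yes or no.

Exact binomial: n=11, k=5, p₀=1/4=0.2500
P(X=j) = C(n,j)·p₀^j·(1−p₀)^(n−j); p = Σ P(X=j) over j with P(X=j) ≤ P(X=5)
p-value (two-sided) = 0.15686
At α=0.05: p ≥ α → fail to reject H₀

reject H₀: no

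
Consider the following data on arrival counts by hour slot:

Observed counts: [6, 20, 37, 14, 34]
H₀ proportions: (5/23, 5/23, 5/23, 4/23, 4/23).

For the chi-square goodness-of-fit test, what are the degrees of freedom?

degrees of freedom = 4

df = k − 1 = 5 − 1 = 4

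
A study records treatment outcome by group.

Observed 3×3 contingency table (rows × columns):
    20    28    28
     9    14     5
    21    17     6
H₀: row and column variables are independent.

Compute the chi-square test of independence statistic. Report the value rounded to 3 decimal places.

Row totals [76, 28, 44], col totals [50, 59, 39], n=148
χ² = (20−25.68)²/25.68 + (28−30.30)²/30.30 + (28−20.03)²/20.03 + (9−9.46)²/9.46 + (14−11.16)²/11.16 + (5−7.38)²/7.38 + (21−14.86)²/14.86 + (17−17.54)²/17.54 + (6−11.59)²/11.59 = 11.3617
df = 4

test statistic = 11.362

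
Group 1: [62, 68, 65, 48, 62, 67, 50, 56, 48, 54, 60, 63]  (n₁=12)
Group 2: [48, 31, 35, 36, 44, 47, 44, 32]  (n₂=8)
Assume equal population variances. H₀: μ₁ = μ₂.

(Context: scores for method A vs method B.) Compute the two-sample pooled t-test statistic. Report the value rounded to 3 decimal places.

test statistic = 5.871

x̄₁=58.583, s₁=7.204, n₁=12
x̄₂=39.625, s₂=6.865, n₂=8
s_p² = [11·7.204² + 7·6.865²]/18 = 50.0440
SE = √(s_p²·(1/12+1/8)) = 3.2289
t = (58.583−39.625)/3.2289 = 5.8714
df = 18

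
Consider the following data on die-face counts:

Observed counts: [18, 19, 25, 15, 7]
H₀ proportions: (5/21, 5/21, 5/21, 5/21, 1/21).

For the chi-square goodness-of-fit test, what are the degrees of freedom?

degrees of freedom = 4

df = k − 1 = 5 − 1 = 4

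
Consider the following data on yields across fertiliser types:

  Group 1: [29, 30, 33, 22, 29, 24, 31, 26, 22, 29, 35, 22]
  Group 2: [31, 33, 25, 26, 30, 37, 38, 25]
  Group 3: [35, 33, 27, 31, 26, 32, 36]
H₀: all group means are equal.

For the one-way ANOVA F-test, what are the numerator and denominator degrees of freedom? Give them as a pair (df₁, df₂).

degrees of freedom = [2, 24]

k = 3 groups, N = 27 total
df = (k−1, N−k) = (3−1, 27−3) = (2, 24)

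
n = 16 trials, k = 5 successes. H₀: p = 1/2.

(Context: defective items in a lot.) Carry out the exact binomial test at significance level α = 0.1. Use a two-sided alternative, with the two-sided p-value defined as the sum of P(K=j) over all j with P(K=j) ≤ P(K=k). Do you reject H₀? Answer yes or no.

reject H₀: no

Exact binomial: n=16, k=5, p₀=1/2=0.5000
P(X=j) = C(n,j)·p₀^j·(1−p₀)^(n−j); p = Σ P(X=j) over j with P(X=j) ≤ P(X=5)
p-value (two-sided) = 0.21011
At α=0.1: p ≥ α → fail to reject H₀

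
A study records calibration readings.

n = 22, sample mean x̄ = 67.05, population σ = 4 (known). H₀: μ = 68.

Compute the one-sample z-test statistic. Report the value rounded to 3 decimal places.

test statistic = -1.114

SE = σ/√n = 4/√22 = 0.8528
z = (x̄−μ₀)/SE = (67.05−68)/0.8528 = -1.1140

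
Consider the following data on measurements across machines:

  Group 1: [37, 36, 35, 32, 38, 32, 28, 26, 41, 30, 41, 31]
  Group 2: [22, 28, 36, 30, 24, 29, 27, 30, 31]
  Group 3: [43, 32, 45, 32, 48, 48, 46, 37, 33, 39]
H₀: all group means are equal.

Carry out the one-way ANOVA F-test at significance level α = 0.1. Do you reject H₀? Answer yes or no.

reject H₀: yes

Group means [33.92, 28.56, 40.30], grand mean 34.419
SSB = Σnᵢ(x̄ᵢ−x̄)² = 658.309; SSW = ΣΣ(x−x̄ᵢ)² = 777.239
MSB = 658.309/2 = 329.1547; MSW = 777.239/28 = 27.7585
F = MSB/MSW = 11.8578
df = (2, 28)
p-value (upper-tail) = 0.00019
At α=0.1: p < α → reject H₀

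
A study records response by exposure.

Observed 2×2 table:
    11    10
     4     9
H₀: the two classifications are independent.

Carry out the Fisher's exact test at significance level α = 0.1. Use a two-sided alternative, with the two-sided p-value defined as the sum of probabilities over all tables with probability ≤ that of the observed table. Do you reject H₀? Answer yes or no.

reject H₀: no

Margins: r₁=21, r₂=13, c₁=15, c₂=19, n=34
p_obs = C(21,11)·C(13,4)/C(34,15); sum pmf over tables with pmf ≤ p_obs
p-value (two-sided) = 0.29551
At α=0.1: p ≥ α → fail to reject H₀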